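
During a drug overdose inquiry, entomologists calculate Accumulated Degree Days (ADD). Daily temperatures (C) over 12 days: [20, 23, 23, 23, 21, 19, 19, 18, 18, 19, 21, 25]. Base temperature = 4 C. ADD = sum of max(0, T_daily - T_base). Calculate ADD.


Computing ADD day by day:
Day 1: max(0, 20 - 4) = 16
Day 2: max(0, 23 - 4) = 19
Day 3: max(0, 23 - 4) = 19
Day 4: max(0, 23 - 4) = 19
Day 5: max(0, 21 - 4) = 17
Day 6: max(0, 19 - 4) = 15
Day 7: max(0, 19 - 4) = 15
Day 8: max(0, 18 - 4) = 14
Day 9: max(0, 18 - 4) = 14
Day 10: max(0, 19 - 4) = 15
Day 11: max(0, 21 - 4) = 17
Day 12: max(0, 25 - 4) = 21
Total ADD = 201

201


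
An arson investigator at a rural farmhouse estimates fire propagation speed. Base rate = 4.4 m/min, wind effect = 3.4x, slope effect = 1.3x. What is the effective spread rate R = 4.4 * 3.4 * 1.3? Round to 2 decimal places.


Fire spread rate calculation:
R = R0 * wind_factor * slope_factor
= 4.4 * 3.4 * 1.3
= 14.96 * 1.3
= 19.45 m/min

19.45


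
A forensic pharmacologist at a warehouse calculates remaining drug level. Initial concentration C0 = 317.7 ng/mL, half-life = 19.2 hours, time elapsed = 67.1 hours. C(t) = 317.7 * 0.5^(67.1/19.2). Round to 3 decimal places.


Drug concentration decay:
Number of half-lives = t / t_half = 67.1 / 19.2 = 3.494792
Decay factor = 0.5^3.494792 = 0.088708
C(t) = 317.7 * 0.088708 = 28.183 ng/mL

28.183


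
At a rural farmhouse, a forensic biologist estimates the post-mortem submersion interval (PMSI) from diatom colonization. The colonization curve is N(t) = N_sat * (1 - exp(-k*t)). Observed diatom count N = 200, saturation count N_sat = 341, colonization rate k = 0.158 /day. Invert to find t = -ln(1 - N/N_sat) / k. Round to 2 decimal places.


PMSI from diatom colonization curve:
N / N_sat = 200 / 341 = 0.58651
1 - N/N_sat = 0.41349
ln(1 - N/N_sat) = -0.883122
t = -ln(1 - N/N_sat) / k = -(-0.883122) / 0.158 = 5.59 days

5.59


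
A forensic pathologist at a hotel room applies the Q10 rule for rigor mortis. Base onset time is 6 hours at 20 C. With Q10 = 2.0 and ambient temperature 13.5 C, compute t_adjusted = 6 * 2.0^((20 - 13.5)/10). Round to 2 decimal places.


Rigor mortis time adjustment:
Exponent = (T_ref - T_actual) / 10 = (20 - 13.5) / 10 = 0.65
Q10 factor = 2.0^0.65 = 1.56917
t_adjusted = 6 * 1.56917 = 9.42 hours

9.42


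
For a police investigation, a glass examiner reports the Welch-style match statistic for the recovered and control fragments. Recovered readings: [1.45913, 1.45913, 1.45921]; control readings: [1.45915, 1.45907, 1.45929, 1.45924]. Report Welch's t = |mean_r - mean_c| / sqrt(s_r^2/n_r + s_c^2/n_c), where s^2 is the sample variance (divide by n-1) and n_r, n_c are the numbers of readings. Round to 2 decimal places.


Welch's t-criterion for glass RI comparison:
Recovered mean = sum / n_r = 4.37747 / 3 = 1.4591567
Control mean = sum / n_c = 5.83675 / 4 = 1.4591875
Recovered sample variance s_r^2 = 2.13333e-09
Control sample variance s_c^2 = 9.49167e-09
Welch SE (unpooled) = sqrt(s_r^2/n_r + s_c^2/n_c) = sqrt(7.11111e-10 + 2.37292e-09) = sqrt(3.08403e-09) = 5.5534e-05
|mean_r - mean_c| = 3.08333e-05
t = 3.08333e-05 / 5.5534e-05 = 0.56

0.56


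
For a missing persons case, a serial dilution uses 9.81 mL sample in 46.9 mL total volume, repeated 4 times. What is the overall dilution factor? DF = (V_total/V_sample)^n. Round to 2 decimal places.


Dilution factor calculation:
Single dilution = V_total / V_sample = 46.9 / 9.81 ≈ 4.780836
Number of dilutions = 4
Total DF = (46.9 / 9.81)^4 (full precision, rounded at the end) = 522.41

522.41


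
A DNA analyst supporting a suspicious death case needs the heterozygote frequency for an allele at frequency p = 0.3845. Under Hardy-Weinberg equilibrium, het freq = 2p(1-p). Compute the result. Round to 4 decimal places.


Hardy-Weinberg heterozygote frequency:
q = 1 - p = 1 - 0.3845 = 0.6155
2pq = 2 * 0.3845 * 0.6155 = 0.4733

0.4733


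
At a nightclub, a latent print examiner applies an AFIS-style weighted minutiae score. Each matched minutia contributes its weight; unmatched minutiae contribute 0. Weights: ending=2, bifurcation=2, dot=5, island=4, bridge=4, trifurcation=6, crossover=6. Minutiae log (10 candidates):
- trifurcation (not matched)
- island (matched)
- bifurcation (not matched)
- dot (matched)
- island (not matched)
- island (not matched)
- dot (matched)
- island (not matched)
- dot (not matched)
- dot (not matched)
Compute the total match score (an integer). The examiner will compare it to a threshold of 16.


Weighted minutiae match score:
  trifurcation: not matched, +0
  island: matched, +4 (running total 4)
  bifurcation: not matched, +0
  dot: matched, +5 (running total 9)
  island: not matched, +0
  island: not matched, +0
  dot: matched, +5 (running total 14)
  island: not matched, +0
  dot: not matched, +0
  dot: not matched, +0
Total score = 14
Threshold = 16; verdict = inconclusive

14


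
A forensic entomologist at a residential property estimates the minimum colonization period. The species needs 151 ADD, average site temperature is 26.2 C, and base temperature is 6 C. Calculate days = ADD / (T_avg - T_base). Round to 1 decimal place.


Insect development time:
Effective temperature = avg_temp - T_base = 26.2 - 6 = 20.2 C
Days = ADD / effective_temp = 151 / 20.2 = 7.5 days

7.5


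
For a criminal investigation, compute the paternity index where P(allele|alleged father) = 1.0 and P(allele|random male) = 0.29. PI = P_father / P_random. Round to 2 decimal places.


Paternity Index calculation:
PI = P(allele|father) / P(allele|random)
PI = 1.0 / 0.29
PI = 3.45

3.45


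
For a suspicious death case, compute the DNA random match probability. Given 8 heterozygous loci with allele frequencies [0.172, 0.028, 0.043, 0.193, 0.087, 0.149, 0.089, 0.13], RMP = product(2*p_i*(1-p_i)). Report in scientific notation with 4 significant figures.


Computing RMP for 8 loci:
Locus 1: 2 * 0.172 * 0.828 = 0.284832
Locus 2: 2 * 0.028 * 0.972 = 0.054432
Locus 3: 2 * 0.043 * 0.957 = 0.082302
Locus 4: 2 * 0.193 * 0.807 = 0.311502
Locus 5: 2 * 0.087 * 0.913 = 0.158862
Locus 6: 2 * 0.149 * 0.851 = 0.253598
Locus 7: 2 * 0.089 * 0.911 = 0.162158
Locus 8: 2 * 0.13 * 0.87 = 0.2262
RMP = 5.874e-07

5.874e-07


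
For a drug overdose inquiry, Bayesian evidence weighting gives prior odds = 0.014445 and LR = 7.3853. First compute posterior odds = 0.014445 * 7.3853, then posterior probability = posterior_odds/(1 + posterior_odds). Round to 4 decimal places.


Bayesian evidence evaluation:
Posterior odds = prior_odds * LR = 0.014445 * 7.3853 = 0.1066807
Posterior probability = posterior_odds / (1 + posterior_odds)
= 0.1066807 / (1 + 0.1066807)
= 0.1066807 / 1.1066807
= 0.0964

0.0964


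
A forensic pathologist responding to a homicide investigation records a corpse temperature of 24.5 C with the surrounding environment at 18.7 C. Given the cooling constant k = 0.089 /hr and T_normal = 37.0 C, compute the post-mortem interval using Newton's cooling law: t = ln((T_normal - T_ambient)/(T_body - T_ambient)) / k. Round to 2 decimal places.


Using Newton's law of cooling:
t = ln((T_normal - T_ambient) / (T_body - T_ambient)) / k
T_normal - T_ambient = 18.3
T_body - T_ambient = 5.8
Ratio = 3.155172
ln(ratio) = 1.149043
t = 1.149043 / 0.089 = 12.91 hours

12.91


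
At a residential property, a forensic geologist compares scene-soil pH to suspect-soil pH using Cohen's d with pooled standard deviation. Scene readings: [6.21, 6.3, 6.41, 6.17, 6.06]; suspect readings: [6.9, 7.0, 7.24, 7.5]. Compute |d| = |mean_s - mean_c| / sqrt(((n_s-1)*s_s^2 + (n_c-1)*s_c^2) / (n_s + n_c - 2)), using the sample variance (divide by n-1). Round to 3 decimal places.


Pooled-variance Cohen's d for soil pH comparison:
Scene mean = 31.15 / 5 = 6.23
Suspect mean = 28.64 / 4 = 7.16
Scene sample variance s_s^2 = 0.01755
Suspect sample variance s_c^2 = 0.071733
Pooled variance = ((n_s-1)*s_s^2 + (n_c-1)*s_c^2) / (n_s + n_c - 2) = 0.040771
Pooled SD = sqrt(0.040771) = 0.201918
Mean difference = -0.93
|d| = |-0.93| / 0.201918 = 4.606

4.606


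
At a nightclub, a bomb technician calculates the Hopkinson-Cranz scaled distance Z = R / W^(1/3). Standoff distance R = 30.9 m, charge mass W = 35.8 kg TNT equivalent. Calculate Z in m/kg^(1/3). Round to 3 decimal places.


Scaled distance calculation:
W^(1/3) = 35.8^(1/3) = 3.295801
Z = R / W^(1/3) = 30.9 / 3.295801
Z = 9.376 m/kg^(1/3)

9.376


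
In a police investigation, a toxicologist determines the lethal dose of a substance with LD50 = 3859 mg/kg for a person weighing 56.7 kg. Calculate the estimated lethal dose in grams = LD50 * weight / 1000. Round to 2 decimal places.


Lethal dose calculation:
Lethal dose = LD50 * body_weight / 1000
= 3859 * 56.7 / 1000
= 218805.3 / 1000
= 218.81 g

218.81


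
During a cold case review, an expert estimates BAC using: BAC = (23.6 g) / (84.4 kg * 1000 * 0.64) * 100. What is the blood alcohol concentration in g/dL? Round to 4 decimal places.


Applying the Widmark formula:
BAC = (dose_g / (body_wt * 1000 * r)) * 100
Denominator = 84.4 * 1000 * 0.64 = 54016
BAC = (23.6 / 54016) * 100
BAC = 0.0437 g/dL

0.0437


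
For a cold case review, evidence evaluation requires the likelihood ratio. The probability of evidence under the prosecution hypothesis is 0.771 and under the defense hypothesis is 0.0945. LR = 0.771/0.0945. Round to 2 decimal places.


Likelihood ratio calculation:
LR = P(E|Hp) / P(E|Hd)
LR = 0.771 / 0.0945
LR = 8.16

8.16


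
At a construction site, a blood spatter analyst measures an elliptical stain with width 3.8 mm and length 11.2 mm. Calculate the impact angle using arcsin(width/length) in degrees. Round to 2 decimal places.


Blood spatter impact angle calculation:
width / length = 3.8 / 11.2 = 0.339286
angle = arcsin(0.339286)
angle = 19.83 degrees

19.83


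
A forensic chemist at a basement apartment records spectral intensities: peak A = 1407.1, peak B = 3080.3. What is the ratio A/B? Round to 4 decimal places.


Spectral peak ratio:
Peak A = 1407.1 counts
Peak B = 3080.3 counts
Ratio = 1407.1 / 3080.3 = 0.4568

0.4568


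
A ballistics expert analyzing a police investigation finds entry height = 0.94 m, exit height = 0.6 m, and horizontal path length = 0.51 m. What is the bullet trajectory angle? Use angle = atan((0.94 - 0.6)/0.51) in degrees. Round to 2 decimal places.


Bullet trajectory angle:
Height difference = 0.94 - 0.6 = 0.34 m
angle = atan(0.34 / 0.51)
angle = atan(0.666667)
angle = 33.69 degrees

33.69


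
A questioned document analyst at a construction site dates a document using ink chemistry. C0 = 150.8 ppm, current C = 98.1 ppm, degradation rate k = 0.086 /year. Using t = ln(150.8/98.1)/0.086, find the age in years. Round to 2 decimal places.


Document age estimation:
C0/C = 150.8 / 98.1 = 1.537207
ln(C0/C) = 0.429967
t = 0.429967 / 0.086 = 5.00 years

5.00


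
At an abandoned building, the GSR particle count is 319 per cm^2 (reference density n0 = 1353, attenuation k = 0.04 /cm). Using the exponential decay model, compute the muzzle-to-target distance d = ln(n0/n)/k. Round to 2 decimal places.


GSR distance calculation:
n0/n = 1353 / 319 = 4.241379
ln(n0/n) = 1.444888
d = 1.444888 / 0.04 = 36.12 cm

36.12


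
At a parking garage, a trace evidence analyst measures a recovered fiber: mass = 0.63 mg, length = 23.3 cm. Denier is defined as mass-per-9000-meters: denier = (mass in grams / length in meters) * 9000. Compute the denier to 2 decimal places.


Denier calculation:
Mass in grams = 0.63 mg / 1000 = 0.00063 g
Length in meters = 23.3 cm / 100 = 0.233 m
Linear density = mass / length = 0.00063 / 0.233 = 0.00270386 g/m
Denier = (g/m) * 9000 = 0.00270386 * 9000 = 24.33

24.33


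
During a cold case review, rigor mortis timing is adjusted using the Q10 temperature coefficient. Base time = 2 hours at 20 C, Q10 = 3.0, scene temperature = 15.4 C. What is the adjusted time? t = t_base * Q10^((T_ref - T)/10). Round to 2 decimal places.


Rigor mortis time adjustment:
Exponent = (T_ref - T_actual) / 10 = (20 - 15.4) / 10 = 0.46
Q10 factor = 3.0^0.46 = 1.65758
t_adjusted = 2 * 1.65758 = 3.32 hours

3.32


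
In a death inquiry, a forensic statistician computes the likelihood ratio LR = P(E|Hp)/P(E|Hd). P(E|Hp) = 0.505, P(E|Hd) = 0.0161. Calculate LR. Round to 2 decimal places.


Likelihood ratio calculation:
LR = P(E|Hp) / P(E|Hd)
LR = 0.505 / 0.0161
LR = 31.37

31.37


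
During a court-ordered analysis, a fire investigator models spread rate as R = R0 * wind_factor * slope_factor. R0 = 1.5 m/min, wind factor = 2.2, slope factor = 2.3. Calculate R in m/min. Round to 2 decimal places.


Fire spread rate calculation:
R = R0 * wind_factor * slope_factor
= 1.5 * 2.2 * 2.3
= 3.3 * 2.3
= 7.59 m/min

7.59


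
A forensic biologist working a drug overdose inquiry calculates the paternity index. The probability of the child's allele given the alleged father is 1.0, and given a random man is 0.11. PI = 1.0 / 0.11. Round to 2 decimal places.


Paternity Index calculation:
PI = P(allele|father) / P(allele|random)
PI = 1.0 / 0.11
PI = 9.09

9.09


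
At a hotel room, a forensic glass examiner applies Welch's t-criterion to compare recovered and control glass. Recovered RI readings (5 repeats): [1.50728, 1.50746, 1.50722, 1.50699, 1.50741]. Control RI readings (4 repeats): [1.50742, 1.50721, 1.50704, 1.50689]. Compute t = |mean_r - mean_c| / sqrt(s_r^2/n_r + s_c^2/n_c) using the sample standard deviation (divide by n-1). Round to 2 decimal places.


Welch's t-criterion for glass RI comparison:
Recovered mean = sum / n_r = 7.53636 / 5 = 1.507272
Control mean = sum / n_c = 6.02856 / 4 = 1.50714
Recovered sample variance s_r^2 = 3.417e-08
Control sample variance s_c^2 = 5.19333e-08
Welch SE (unpooled) = sqrt(s_r^2/n_r + s_c^2/n_c) = sqrt(6.834e-09 + 1.29833e-08) = sqrt(1.98173e-08) = 0.000140774
|mean_r - mean_c| = 0.000132
t = 0.000132 / 0.000140774 = 0.94

0.94


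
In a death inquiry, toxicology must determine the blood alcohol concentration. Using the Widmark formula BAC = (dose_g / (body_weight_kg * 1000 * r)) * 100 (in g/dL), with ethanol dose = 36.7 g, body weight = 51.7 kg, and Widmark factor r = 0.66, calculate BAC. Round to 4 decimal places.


Applying the Widmark formula:
BAC = (dose_g / (body_wt * 1000 * r)) * 100
Denominator = 51.7 * 1000 * 0.66 = 34122
BAC = (36.7 / 34122) * 100
BAC = 0.1076 g/dL

0.1076


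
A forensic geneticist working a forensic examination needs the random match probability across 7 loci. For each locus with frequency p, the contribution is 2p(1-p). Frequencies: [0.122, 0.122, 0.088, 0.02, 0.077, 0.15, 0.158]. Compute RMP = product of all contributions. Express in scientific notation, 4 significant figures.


Computing RMP for 7 loci:
Locus 1: 2 * 0.122 * 0.878 = 0.214232
Locus 2: 2 * 0.122 * 0.878 = 0.214232
Locus 3: 2 * 0.088 * 0.912 = 0.160512
Locus 4: 2 * 0.02 * 0.98 = 0.0392
Locus 5: 2 * 0.077 * 0.923 = 0.142142
Locus 6: 2 * 0.15 * 0.85 = 0.255
Locus 7: 2 * 0.158 * 0.842 = 0.266072
RMP = 2.785e-06

2.785e-06


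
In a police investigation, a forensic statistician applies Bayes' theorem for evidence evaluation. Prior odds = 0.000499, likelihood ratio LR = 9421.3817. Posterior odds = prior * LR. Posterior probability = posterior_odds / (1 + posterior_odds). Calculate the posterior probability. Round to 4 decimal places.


Bayesian evidence evaluation:
Posterior odds = prior_odds * LR = 0.000499 * 9421.3817 = 4.701269
Posterior probability = posterior_odds / (1 + posterior_odds)
= 4.701269 / (1 + 4.701269)
= 4.701269 / 5.701269
= 0.8246

0.8246


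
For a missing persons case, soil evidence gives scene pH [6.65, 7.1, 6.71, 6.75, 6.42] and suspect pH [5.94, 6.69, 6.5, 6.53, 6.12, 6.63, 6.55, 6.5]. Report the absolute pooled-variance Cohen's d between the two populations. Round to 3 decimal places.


Pooled-variance Cohen's d for soil pH comparison:
Scene mean = 33.63 / 5 = 6.726
Suspect mean = 51.46 / 8 = 6.4325
Scene sample variance s_s^2 = 0.06003
Suspect sample variance s_c^2 = 0.068279
Pooled variance = ((n_s-1)*s_s^2 + (n_c-1)*s_c^2) / (n_s + n_c - 2) = 0.065279
Pooled SD = sqrt(0.065279) = 0.255498
Mean difference = 0.2935
|d| = |0.2935| / 0.255498 = 1.149

1.149


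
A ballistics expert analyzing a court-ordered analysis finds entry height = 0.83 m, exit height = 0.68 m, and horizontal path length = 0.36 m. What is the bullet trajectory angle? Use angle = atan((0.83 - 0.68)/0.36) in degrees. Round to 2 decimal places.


Bullet trajectory angle:
Height difference = 0.83 - 0.68 = 0.15 m
angle = atan(0.15 / 0.36)
angle = atan(0.416667)
angle = 22.62 degrees

22.62


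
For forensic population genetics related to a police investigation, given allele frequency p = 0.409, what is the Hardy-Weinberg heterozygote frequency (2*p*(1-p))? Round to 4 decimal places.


Hardy-Weinberg heterozygote frequency:
q = 1 - p = 1 - 0.409 = 0.591
2pq = 2 * 0.409 * 0.591 = 0.4834

0.4834


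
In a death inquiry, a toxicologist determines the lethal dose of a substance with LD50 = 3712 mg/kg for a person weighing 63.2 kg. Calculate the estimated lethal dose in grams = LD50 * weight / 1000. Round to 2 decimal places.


Lethal dose calculation:
Lethal dose = LD50 * body_weight / 1000
= 3712 * 63.2 / 1000
= 234598.4 / 1000
= 234.60 g

234.60


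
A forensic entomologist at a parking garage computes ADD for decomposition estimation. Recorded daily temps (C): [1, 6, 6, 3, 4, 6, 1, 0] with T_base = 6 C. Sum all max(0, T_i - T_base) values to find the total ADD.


Computing ADD day by day:
Day 1: max(0, 1 - 6) = 0
Day 2: max(0, 6 - 6) = 0
Day 3: max(0, 6 - 6) = 0
Day 4: max(0, 3 - 6) = 0
Day 5: max(0, 4 - 6) = 0
Day 6: max(0, 6 - 6) = 0
Day 7: max(0, 1 - 6) = 0
Day 8: max(0, 0 - 6) = 0
Total ADD = 0

0


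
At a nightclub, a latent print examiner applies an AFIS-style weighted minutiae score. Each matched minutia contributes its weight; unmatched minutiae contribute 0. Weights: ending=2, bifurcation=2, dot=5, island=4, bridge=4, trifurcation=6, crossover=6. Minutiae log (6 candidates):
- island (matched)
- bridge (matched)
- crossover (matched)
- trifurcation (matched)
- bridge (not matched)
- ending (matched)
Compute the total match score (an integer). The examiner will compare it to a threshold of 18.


Weighted minutiae match score:
  island: matched, +4 (running total 4)
  bridge: matched, +4 (running total 8)
  crossover: matched, +6 (running total 14)
  trifurcation: matched, +6 (running total 20)
  bridge: not matched, +0
  ending: matched, +2 (running total 22)
Total score = 22
Threshold = 18; verdict = identification

22


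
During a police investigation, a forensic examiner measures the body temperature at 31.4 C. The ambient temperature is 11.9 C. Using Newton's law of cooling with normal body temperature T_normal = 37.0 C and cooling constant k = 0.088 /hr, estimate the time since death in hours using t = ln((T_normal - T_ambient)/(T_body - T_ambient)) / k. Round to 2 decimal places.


Using Newton's law of cooling:
t = ln((T_normal - T_ambient) / (T_body - T_ambient)) / k
T_normal - T_ambient = 25.1
T_body - T_ambient = 19.5
Ratio = 1.287179
ln(ratio) = 0.252453
t = 0.252453 / 0.088 = 2.87 hours

2.87


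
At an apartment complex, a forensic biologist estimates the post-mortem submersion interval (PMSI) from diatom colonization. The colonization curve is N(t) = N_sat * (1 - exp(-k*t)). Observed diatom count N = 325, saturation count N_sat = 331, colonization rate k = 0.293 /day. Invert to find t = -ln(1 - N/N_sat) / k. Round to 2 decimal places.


PMSI from diatom colonization curve:
N / N_sat = 325 / 331 = 0.981873
1 - N/N_sat = 0.018127
ln(1 - N/N_sat) = -4.010353
t = -ln(1 - N/N_sat) / k = -(-4.010353) / 0.293 = 13.69 days

13.69


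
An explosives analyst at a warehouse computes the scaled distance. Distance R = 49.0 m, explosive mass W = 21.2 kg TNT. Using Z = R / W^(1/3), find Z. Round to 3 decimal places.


Scaled distance calculation:
W^(1/3) = 21.2^(1/3) = 2.767655
Z = R / W^(1/3) = 49.0 / 2.767655
Z = 17.705 m/kg^(1/3)

17.705


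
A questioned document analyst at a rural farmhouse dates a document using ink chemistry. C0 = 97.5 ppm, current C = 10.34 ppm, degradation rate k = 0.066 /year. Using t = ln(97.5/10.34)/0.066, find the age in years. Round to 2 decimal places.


Document age estimation:
C0/C = 97.5 / 10.34 = 9.4294
ln(C0/C) = 2.243832
t = 2.243832 / 0.066 = 34.00 years

34.00


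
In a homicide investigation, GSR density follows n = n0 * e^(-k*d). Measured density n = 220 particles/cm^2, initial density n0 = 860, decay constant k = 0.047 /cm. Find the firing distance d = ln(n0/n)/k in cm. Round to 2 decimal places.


GSR distance calculation:
n0/n = 860 / 220 = 3.909091
ln(n0/n) = 1.363305
d = 1.363305 / 0.047 = 29.01 cm

29.01


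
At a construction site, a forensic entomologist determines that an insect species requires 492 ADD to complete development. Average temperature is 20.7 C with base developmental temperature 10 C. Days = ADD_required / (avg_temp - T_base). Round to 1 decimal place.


Insect development time:
Effective temperature = avg_temp - T_base = 20.7 - 10 = 10.7 C
Days = ADD / effective_temp = 492 / 10.7 = 46.0 days

46.0


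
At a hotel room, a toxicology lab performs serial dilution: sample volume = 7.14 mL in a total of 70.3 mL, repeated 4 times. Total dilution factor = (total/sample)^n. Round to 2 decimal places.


Dilution factor calculation:
Single dilution = V_total / V_sample = 70.3 / 7.14 ≈ 9.845938
Number of dilutions = 4
Total DF = (70.3 / 7.14)^4 (full precision, rounded at the end) = 9397.85

9397.85


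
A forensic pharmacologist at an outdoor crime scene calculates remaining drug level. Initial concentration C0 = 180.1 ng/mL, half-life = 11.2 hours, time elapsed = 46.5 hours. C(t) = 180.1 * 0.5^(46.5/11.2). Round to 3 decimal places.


Drug concentration decay:
Number of half-lives = t / t_half = 46.5 / 11.2 = 4.151786
Decay factor = 0.5^4.151786 = 0.05625847
C(t) = 180.1 * 0.05625847 = 10.132 ng/mL

10.132


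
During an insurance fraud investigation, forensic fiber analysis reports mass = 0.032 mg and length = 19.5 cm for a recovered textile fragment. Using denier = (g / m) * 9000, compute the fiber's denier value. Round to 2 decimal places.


Denier calculation:
Mass in grams = 0.032 mg / 1000 = 0.000032 g
Length in meters = 19.5 cm / 100 = 0.195 m
Linear density = mass / length = 0.000032 / 0.195 = 0.0001641 g/m
Denier = (g/m) * 9000 = 0.0001641 * 9000 = 1.48

1.48


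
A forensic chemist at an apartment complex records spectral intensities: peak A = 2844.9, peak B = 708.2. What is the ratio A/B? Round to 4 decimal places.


Spectral peak ratio:
Peak A = 2844.9 counts
Peak B = 708.2 counts
Ratio = 2844.9 / 708.2 = 4.0171

4.0171


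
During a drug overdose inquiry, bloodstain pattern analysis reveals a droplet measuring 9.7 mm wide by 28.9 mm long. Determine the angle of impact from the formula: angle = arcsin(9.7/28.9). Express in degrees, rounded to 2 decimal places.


Blood spatter impact angle calculation:
width / length = 9.7 / 28.9 = 0.33564
angle = arcsin(0.33564)
angle = 19.61 degrees

19.61


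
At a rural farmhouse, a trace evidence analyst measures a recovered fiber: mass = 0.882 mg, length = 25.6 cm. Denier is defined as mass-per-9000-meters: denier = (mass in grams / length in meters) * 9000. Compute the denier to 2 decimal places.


Denier calculation:
Mass in grams = 0.882 mg / 1000 = 0.000882 g
Length in meters = 25.6 cm / 100 = 0.256 m
Linear density = mass / length = 0.000882 / 0.256 = 0.00344531 g/m
Denier = (g/m) * 9000 = 0.00344531 * 9000 = 31.01

31.01


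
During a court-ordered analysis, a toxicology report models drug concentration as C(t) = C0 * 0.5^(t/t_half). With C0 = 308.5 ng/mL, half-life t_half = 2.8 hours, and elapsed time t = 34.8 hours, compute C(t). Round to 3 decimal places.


Drug concentration decay:
Number of half-lives = t / t_half = 34.8 / 2.8 = 12.428571
Decay factor = 0.5^12.428571 = 0.0001814
C(t) = 308.5 * 0.0001814 = 0.056 ng/mL

0.056


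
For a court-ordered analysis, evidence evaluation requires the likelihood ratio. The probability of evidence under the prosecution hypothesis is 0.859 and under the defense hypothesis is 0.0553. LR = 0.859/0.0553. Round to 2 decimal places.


Likelihood ratio calculation:
LR = P(E|Hp) / P(E|Hd)
LR = 0.859 / 0.0553
LR = 15.53

15.53


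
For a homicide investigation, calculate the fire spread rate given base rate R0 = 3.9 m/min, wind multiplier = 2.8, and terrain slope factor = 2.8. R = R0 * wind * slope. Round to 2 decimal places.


Fire spread rate calculation:
R = R0 * wind_factor * slope_factor
= 3.9 * 2.8 * 2.8
= 10.92 * 2.8
= 30.58 m/min

30.58


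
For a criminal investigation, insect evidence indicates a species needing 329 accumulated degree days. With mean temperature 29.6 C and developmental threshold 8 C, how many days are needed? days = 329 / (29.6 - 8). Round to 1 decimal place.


Insect development time:
Effective temperature = avg_temp - T_base = 29.6 - 8 = 21.6 C
Days = ADD / effective_temp = 329 / 21.6 = 15.2 days

15.2


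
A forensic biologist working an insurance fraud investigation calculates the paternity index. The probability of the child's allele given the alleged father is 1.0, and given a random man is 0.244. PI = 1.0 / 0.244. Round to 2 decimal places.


Paternity Index calculation:
PI = P(allele|father) / P(allele|random)
PI = 1.0 / 0.244
PI = 4.10

4.10


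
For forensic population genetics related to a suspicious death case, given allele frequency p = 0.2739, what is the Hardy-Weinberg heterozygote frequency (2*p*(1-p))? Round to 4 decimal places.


Hardy-Weinberg heterozygote frequency:
q = 1 - p = 1 - 0.2739 = 0.7261
2pq = 2 * 0.2739 * 0.7261 = 0.3978

0.3978


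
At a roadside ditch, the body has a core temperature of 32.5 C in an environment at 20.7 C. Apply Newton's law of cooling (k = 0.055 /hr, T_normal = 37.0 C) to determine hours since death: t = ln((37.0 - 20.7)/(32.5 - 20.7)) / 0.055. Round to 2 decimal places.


Using Newton's law of cooling:
t = ln((T_normal - T_ambient) / (T_body - T_ambient)) / k
T_normal - T_ambient = 16.3
T_body - T_ambient = 11.8
Ratio = 1.381356
ln(ratio) = 0.323066
t = 0.323066 / 0.055 = 5.87 hours

5.87


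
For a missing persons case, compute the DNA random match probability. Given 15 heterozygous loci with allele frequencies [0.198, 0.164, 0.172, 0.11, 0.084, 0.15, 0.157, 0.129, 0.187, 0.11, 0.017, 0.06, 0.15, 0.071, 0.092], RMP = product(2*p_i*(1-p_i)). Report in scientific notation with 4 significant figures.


Computing RMP for 15 loci:
Locus 1: 2 * 0.198 * 0.802 = 0.317592
Locus 2: 2 * 0.164 * 0.836 = 0.274208
Locus 3: 2 * 0.172 * 0.828 = 0.284832
Locus 4: 2 * 0.11 * 0.89 = 0.1958
Locus 5: 2 * 0.084 * 0.916 = 0.153888
Locus 6: 2 * 0.15 * 0.85 = 0.255
Locus 7: 2 * 0.157 * 0.843 = 0.264702
Locus 8: 2 * 0.129 * 0.871 = 0.224718
Locus 9: 2 * 0.187 * 0.813 = 0.304062
Locus 10: 2 * 0.11 * 0.89 = 0.1958
Locus 11: 2 * 0.017 * 0.983 = 0.033422
Locus 12: 2 * 0.06 * 0.94 = 0.1128
Locus 13: 2 * 0.15 * 0.85 = 0.255
Locus 14: 2 * 0.071 * 0.929 = 0.131918
Locus 15: 2 * 0.092 * 0.908 = 0.167072
RMP = 1.430e-11

1.430e-11


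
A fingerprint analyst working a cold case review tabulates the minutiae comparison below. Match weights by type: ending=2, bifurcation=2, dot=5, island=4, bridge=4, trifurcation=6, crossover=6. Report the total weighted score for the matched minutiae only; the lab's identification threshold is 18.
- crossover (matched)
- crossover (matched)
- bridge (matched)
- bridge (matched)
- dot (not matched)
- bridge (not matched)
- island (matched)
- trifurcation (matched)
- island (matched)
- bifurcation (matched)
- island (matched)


Weighted minutiae match score:
  crossover: matched, +6 (running total 6)
  crossover: matched, +6 (running total 12)
  bridge: matched, +4 (running total 16)
  bridge: matched, +4 (running total 20)
  dot: not matched, +0
  bridge: not matched, +0
  island: matched, +4 (running total 24)
  trifurcation: matched, +6 (running total 30)
  island: matched, +4 (running total 34)
  bifurcation: matched, +2 (running total 36)
  island: matched, +4 (running total 40)
Total score = 40
Threshold = 18; verdict = identification

40


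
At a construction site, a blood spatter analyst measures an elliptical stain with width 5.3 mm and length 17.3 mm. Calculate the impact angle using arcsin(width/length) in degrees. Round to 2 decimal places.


Blood spatter impact angle calculation:
width / length = 5.3 / 17.3 = 0.306358
angle = arcsin(0.306358)
angle = 17.84 degrees

17.84


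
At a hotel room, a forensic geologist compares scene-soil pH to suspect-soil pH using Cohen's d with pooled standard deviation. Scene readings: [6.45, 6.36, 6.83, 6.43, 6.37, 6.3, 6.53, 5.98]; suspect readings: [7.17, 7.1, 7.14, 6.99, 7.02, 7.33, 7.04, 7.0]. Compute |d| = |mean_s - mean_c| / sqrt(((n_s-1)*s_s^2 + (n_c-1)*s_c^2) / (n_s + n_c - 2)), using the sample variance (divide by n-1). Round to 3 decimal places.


Pooled-variance Cohen's d for soil pH comparison:
Scene mean = 51.25 / 8 = 6.40625
Suspect mean = 56.79 / 8 = 7.09875
Scene sample variance s_s^2 = 0.056255
Suspect sample variance s_c^2 = 0.01307
Pooled variance = ((n_s-1)*s_s^2 + (n_c-1)*s_c^2) / (n_s + n_c - 2) = 0.034662
Pooled SD = sqrt(0.034662) = 0.186177
Mean difference = -0.6925
|d| = |-0.6925| / 0.186177 = 3.720

3.720


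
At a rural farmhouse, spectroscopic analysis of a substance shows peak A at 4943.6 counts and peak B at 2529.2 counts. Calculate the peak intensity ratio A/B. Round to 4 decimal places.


Spectral peak ratio:
Peak A = 4943.6 counts
Peak B = 2529.2 counts
Ratio = 4943.6 / 2529.2 = 1.9546

1.9546


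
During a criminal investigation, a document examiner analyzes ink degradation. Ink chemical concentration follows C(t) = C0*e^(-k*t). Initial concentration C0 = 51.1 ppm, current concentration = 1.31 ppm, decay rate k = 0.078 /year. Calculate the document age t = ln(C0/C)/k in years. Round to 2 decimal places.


Document age estimation:
C0/C = 51.1 / 1.31 = 39.007634
ln(C0/C) = 3.663757
t = 3.663757 / 0.078 = 46.97 years

46.97


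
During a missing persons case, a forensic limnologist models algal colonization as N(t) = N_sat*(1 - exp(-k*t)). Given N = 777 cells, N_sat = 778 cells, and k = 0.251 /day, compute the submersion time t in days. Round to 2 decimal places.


PMSI from diatom colonization curve:
N / N_sat = 777 / 778 = 0.998715
1 - N/N_sat = 0.001285
ln(1 - N/N_sat) = -6.656997
t = -ln(1 - N/N_sat) / k = -(-6.656997) / 0.251 = 26.52 days

26.52


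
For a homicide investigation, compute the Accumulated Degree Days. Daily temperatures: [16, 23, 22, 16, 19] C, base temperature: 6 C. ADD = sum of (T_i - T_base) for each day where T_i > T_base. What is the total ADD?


Computing ADD day by day:
Day 1: max(0, 16 - 6) = 10
Day 2: max(0, 23 - 6) = 17
Day 3: max(0, 22 - 6) = 16
Day 4: max(0, 16 - 6) = 10
Day 5: max(0, 19 - 6) = 13
Total ADD = 66

66


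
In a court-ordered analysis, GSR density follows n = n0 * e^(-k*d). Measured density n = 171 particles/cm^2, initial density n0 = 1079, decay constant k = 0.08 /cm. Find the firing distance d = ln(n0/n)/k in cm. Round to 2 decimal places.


GSR distance calculation:
n0/n = 1079 / 171 = 6.309942
ln(n0/n) = 1.842126
d = 1.842126 / 0.08 = 23.03 cm

23.03


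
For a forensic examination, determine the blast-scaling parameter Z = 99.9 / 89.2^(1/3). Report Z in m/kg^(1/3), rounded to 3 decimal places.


Scaled distance calculation:
W^(1/3) = 89.2^(1/3) = 4.468087
Z = R / W^(1/3) = 99.9 / 4.468087
Z = 22.359 m/kg^(1/3)

22.359


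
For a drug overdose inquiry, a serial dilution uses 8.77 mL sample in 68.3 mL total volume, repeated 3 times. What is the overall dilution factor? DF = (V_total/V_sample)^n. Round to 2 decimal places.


Dilution factor calculation:
Single dilution = V_total / V_sample = 68.3 / 8.77 ≈ 7.787913
Number of dilutions = 3
Total DF = (68.3 / 8.77)^3 (full precision, rounded at the end) = 472.35

472.35


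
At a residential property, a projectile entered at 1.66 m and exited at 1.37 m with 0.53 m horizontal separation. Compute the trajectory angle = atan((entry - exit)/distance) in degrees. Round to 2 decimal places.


Bullet trajectory angle:
Height difference = 1.66 - 1.37 = 0.29 m
angle = atan(0.29 / 0.53)
angle = atan(0.54717)
angle = 28.69 degrees

28.69


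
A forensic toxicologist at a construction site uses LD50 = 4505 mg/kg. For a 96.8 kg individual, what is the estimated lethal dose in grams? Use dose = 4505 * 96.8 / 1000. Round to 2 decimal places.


Lethal dose calculation:
Lethal dose = LD50 * body_weight / 1000
= 4505 * 96.8 / 1000
= 436084 / 1000
= 436.08 g

436.08


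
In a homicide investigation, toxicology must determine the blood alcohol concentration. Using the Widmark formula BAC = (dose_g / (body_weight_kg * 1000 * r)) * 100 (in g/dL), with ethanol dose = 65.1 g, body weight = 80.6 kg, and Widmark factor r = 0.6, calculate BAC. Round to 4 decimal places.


Applying the Widmark formula:
BAC = (dose_g / (body_wt * 1000 * r)) * 100
Denominator = 80.6 * 1000 * 0.6 = 48360
BAC = (65.1 / 48360) * 100
BAC = 0.1346 g/dL

0.1346


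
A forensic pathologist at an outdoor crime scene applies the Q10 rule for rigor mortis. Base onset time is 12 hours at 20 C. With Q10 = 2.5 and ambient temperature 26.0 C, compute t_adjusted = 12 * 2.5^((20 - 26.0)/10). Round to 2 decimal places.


Rigor mortis time adjustment:
Exponent = (T_ref - T_actual) / 10 = (20 - 26.0) / 10 = -0.6
Q10 factor = 2.5^-0.6 = 0.57708
t_adjusted = 12 * 0.57708 = 6.92 hours

6.92


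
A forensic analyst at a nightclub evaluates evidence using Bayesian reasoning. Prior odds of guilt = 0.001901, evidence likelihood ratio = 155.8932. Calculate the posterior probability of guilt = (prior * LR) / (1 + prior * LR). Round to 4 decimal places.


Bayesian evidence evaluation:
Posterior odds = prior_odds * LR = 0.001901 * 155.8932 = 0.296353
Posterior probability = posterior_odds / (1 + posterior_odds)
= 0.296353 / (1 + 0.296353)
= 0.296353 / 1.296353
= 0.2286

0.2286


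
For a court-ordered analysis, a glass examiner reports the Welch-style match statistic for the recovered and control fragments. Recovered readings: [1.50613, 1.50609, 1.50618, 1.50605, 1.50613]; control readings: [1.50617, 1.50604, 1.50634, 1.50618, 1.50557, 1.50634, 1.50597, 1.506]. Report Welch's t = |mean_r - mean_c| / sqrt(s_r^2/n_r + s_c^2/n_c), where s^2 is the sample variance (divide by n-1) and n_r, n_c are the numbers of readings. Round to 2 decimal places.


Welch's t-criterion for glass RI comparison:
Recovered mean = sum / n_r = 7.53058 / 5 = 1.506116
Control mean = sum / n_c = 12.04861 / 8 = 1.5060763
Recovered sample variance s_r^2 = 2.38e-09
Control sample variance s_c^2 = 6.19125e-08
Welch SE (unpooled) = sqrt(s_r^2/n_r + s_c^2/n_c) = sqrt(4.76e-10 + 7.73906e-09) = sqrt(8.21506e-09) = 9.0637e-05
|mean_r - mean_c| = 3.975e-05
t = 3.975e-05 / 9.0637e-05 = 0.44

0.44


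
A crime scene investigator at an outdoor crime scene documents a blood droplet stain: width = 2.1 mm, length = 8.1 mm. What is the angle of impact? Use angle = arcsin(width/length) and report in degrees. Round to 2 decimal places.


Blood spatter impact angle calculation:
width / length = 2.1 / 8.1 = 0.259259
angle = arcsin(0.259259)
angle = 15.03 degrees

15.03


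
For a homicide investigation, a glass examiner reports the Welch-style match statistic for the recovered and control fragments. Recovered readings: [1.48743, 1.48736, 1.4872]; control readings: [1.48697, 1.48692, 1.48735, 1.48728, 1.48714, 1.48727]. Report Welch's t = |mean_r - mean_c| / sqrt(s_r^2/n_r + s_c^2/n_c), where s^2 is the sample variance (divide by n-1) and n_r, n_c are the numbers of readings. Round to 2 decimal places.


Welch's t-criterion for glass RI comparison:
Recovered mean = sum / n_r = 4.46199 / 3 = 1.48733
Control mean = sum / n_c = 8.92293 / 6 = 1.487155
Recovered sample variance s_r^2 = 1.39e-08
Control sample variance s_c^2 = 3.131e-08
Welch SE (unpooled) = sqrt(s_r^2/n_r + s_c^2/n_c) = sqrt(4.63333e-09 + 5.21833e-09) = sqrt(9.85166e-09) = 9.92555e-05
|mean_r - mean_c| = 0.000175
t = 0.000175 / 9.92555e-05 = 1.76

1.76


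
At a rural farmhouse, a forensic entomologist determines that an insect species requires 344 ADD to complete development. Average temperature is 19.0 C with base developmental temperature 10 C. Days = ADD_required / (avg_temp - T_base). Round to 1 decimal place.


Insect development time:
Effective temperature = avg_temp - T_base = 19.0 - 10 = 9.0 C
Days = ADD / effective_temp = 344 / 9.0 = 38.2 days

38.2


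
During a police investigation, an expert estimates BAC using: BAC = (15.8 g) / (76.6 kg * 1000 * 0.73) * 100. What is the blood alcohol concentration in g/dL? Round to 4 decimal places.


Applying the Widmark formula:
BAC = (dose_g / (body_wt * 1000 * r)) * 100
Denominator = 76.6 * 1000 * 0.73 = 55918
BAC = (15.8 / 55918) * 100
BAC = 0.0283 g/dL

0.0283


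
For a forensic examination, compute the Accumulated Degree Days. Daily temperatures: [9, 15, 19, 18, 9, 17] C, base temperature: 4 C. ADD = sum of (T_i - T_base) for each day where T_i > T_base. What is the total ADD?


Computing ADD day by day:
Day 1: max(0, 9 - 4) = 5
Day 2: max(0, 15 - 4) = 11
Day 3: max(0, 19 - 4) = 15
Day 4: max(0, 18 - 4) = 14
Day 5: max(0, 9 - 4) = 5
Day 6: max(0, 17 - 4) = 13
Total ADD = 63

63


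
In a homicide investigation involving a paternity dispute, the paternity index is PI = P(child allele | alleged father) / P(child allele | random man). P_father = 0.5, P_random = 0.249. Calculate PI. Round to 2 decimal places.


Paternity Index calculation:
PI = P(allele|father) / P(allele|random)
PI = 0.5 / 0.249
PI = 2.01

2.01


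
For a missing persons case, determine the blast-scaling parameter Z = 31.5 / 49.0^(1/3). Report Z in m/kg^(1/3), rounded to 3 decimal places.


Scaled distance calculation:
W^(1/3) = 49.0^(1/3) = 3.659306
Z = R / W^(1/3) = 31.5 / 3.659306
Z = 8.608 m/kg^(1/3)

8.608


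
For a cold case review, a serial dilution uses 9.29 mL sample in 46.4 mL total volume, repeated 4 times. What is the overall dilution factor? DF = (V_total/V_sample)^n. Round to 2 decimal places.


Dilution factor calculation:
Single dilution = V_total / V_sample = 46.4 / 9.29 ≈ 4.994618
Number of dilutions = 4
Total DF = (46.4 / 9.29)^4 (full precision, rounded at the end) = 622.31

622.31


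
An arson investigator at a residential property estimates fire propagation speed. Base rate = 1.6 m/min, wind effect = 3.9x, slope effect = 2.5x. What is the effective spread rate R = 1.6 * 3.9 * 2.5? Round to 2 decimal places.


Fire spread rate calculation:
R = R0 * wind_factor * slope_factor
= 1.6 * 3.9 * 2.5
= 6.24 * 2.5
= 15.60 m/min

15.60


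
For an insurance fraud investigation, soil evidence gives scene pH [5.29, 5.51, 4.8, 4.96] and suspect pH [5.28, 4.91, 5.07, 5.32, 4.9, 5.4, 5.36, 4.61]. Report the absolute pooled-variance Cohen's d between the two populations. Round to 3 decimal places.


Pooled-variance Cohen's d for soil pH comparison:
Scene mean = 20.56 / 4 = 5.14
Suspect mean = 40.85 / 8 = 5.10625
Scene sample variance s_s^2 = 0.102467
Suspect sample variance s_c^2 = 0.079313
Pooled variance = ((n_s-1)*s_s^2 + (n_c-1)*s_c^2) / (n_s + n_c - 2) = 0.086259
Pooled SD = sqrt(0.086259) = 0.293699
Mean difference = 0.03375
|d| = |0.03375| / 0.293699 = 0.115

0.115


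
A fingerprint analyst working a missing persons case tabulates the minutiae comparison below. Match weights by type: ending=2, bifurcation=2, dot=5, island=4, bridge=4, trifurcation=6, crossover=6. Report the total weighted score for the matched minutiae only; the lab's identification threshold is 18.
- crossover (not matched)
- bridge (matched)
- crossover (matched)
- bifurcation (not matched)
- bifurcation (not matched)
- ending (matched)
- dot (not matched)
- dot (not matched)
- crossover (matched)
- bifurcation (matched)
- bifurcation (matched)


Weighted minutiae match score:
  crossover: not matched, +0
  bridge: matched, +4 (running total 4)
  crossover: matched, +6 (running total 10)
  bifurcation: not matched, +0
  bifurcation: not matched, +0
  ending: matched, +2 (running total 12)
  dot: not matched, +0
  dot: not matched, +0
  crossover: matched, +6 (running total 18)
  bifurcation: matched, +2 (running total 20)
  bifurcation: matched, +2 (running total 22)
Total score = 22
Threshold = 18; verdict = identification

22
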